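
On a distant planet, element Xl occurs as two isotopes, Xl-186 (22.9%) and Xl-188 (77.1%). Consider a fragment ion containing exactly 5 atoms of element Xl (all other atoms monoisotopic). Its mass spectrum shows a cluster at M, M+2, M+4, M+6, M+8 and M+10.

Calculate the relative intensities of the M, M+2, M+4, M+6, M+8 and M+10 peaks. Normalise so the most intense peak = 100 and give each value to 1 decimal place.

Each Xl atom is independently Xl-186 (p = 0.229) or Xl-188 (q = 0.771); the cluster is the binomial expansion (p + q)^5.
P(M) = 0.229^5 = 0.000630
P(M+2) = 5 × 0.229^4 × 0.771^1 = 0.010601
P(M+4) = 10 × 0.229^3 × 0.771^2 = 0.071386
P(M+6) = 10 × 0.229^2 × 0.771^3 = 0.240344
P(M+8) = 5 × 0.229^1 × 0.771^4 = 0.404597
P(M+10) = 0.771^5 = 0.272441
The M+8 peak is largest (0.404597); scaling to 100 gives 0.2 : 2.6 : 17.6 : 59.4 : 100.0 : 67.3.

0.2 : 2.6 : 17.6 : 59.4 : 100.0 : 67.3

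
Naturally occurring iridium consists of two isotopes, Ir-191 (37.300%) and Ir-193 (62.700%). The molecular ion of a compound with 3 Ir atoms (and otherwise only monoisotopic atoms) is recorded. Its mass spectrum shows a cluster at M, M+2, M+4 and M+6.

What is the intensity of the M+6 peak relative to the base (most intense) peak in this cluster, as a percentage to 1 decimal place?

56.0%

Term probabilities: M 0.0519, M+2 0.2617, M+4 0.4399, M+6 0.2465. Base peak = M+4.
P(M+4) = C(3,2) × 0.37300^1 × 0.62700^2 = 3 × 0.3730 × 0.393129 = 0.439911 (base)
P(M+6) = C(3,3) × 0.37300^0 × 0.62700^3 = 1 × 1.0000 × 0.24649188 = 0.246492
Relative intensity = 0.246492 / 0.439911 × 100 = 56.0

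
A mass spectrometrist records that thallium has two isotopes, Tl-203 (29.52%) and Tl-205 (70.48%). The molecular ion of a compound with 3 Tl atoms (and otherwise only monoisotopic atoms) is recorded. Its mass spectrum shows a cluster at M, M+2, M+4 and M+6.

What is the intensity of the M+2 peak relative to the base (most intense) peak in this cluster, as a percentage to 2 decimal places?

41.88%

(0.2952 + 0.7048)^3 gives M 0.0257, M+2 0.1843, M+4 0.4399, M+6 0.3501; the largest is M+4.
P(M+4) = C(3,2) × 0.2952^1 × 0.7048^2 = 3 × 0.2952 × 0.49674304 = 0.439916 (base)
P(M+2) = C(3,1) × 0.2952^2 × 0.7048^1 = 3 × 0.08714304 × 0.7048 = 0.184255
Relative intensity = 0.184255 / 0.439916 × 100 = 41.88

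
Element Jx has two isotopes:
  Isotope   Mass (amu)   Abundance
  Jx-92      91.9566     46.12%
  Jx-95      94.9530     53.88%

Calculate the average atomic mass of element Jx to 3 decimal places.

93.571 amu

The abundance-weighted mean is 0.4612 × 91.9566 + 0.5388 × 94.9530
= 42.41038 + 51.16068 = 93.57106 amu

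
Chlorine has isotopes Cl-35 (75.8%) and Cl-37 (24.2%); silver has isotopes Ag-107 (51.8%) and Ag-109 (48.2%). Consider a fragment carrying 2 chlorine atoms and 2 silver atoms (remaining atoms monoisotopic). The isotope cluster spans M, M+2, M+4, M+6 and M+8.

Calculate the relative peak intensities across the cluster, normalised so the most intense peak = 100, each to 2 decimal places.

40.01 : 100.00 : 86.26 : 29.71 : 3.53

Chlorine pattern (n=2): 0.574564 : 0.366872 : 0.058564
Silver pattern (n=2): 0.268324 : 0.499352 : 0.232324
Convolve the two distributions (both contribute in 2-u steps):
  M: 0.574564×0.268324 = 0.154169
  M+2: 0.574564×0.499352 + 0.366872×0.268324 = 0.385350
  M+4: 0.574564×0.232324 + 0.366872×0.499352 + 0.058564×0.268324 = 0.332397
  M+6: 0.366872×0.232324 + 0.058564×0.499352 = 0.114477
  M+8: 0.058564×0.232324 = 0.013606
Scale to base peak (0.385350) = 100: 40.01 : 100.00 : 86.26 : 29.71 : 3.53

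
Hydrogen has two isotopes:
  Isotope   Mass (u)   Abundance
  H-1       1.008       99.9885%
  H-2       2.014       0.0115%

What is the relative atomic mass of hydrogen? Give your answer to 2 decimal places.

The abundance-weighted mean is 0.999885 × 1.008 + 0.000115 × 2.014
= 1.0079 + 0.0002 = 1.0081 u

1.01 u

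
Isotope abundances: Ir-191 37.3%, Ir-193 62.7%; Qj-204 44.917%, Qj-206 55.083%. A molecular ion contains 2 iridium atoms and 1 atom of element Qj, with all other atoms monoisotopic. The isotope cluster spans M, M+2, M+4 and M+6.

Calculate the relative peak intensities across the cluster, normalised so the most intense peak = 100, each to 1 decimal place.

14.4 : 66.0 : 100.0 : 49.9

Iridium pattern (n=2): 0.139129 : 0.467742 : 0.393129
Element Qj pattern (n=1): 0.44917 : 0.55083
Convolve the two distributions (both contribute in 2-u steps):
  M: 0.139129×0.44917 = 0.062493
  M+2: 0.139129×0.55083 + 0.467742×0.44917 = 0.286732
  M+4: 0.467742×0.55083 + 0.393129×0.44917 = 0.434228
  M+6: 0.393129×0.55083 = 0.216547
Scale to base peak (0.434228) = 100: 14.4 : 66.0 : 100.0 : 49.9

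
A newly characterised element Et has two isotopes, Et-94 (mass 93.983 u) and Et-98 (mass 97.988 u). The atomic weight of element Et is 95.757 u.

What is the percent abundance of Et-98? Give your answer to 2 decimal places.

44.29%

Let x be the fractional abundance of Et-94; then Et-98 has abundance 1 − x.
93.983·x + 97.988·(1 − x) = 95.757
(93.983 − 97.988)·x = 95.757 − 97.988
x = -2.231 / -4.005 = 0.55705 → 55.71% Et-94, 44.29% Et-98.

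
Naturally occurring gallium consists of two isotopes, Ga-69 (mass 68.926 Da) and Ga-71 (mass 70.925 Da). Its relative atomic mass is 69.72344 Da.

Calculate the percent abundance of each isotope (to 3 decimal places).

With x = fraction of Ga-69 (so Ga-71 is 1 − x):
68.926·x + 70.925·(1 − x) = 69.72344
(68.926 − 70.925)·x = 69.72344 − 70.925
x = -1.20156 / -1.999 = 0.60108 → 60.108% Ga-69, 39.892% Ga-71.

Ga-69: 60.108%, Ga-71: 39.892%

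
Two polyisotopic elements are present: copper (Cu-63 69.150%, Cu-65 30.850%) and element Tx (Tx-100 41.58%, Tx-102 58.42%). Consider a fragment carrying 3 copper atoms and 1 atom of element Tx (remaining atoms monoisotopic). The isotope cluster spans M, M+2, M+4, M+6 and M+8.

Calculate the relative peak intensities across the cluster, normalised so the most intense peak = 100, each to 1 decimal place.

Copper pattern (n=3): 0.33065611 : 0.44254842 : 0.19743483 : 0.02936064
Element Tx pattern (n=1): 0.4158 : 0.5842
Convolve the two distributions (both contribute in 2-u steps):
  M: 0.33065611×0.4158 = 0.137487
  M+2: 0.33065611×0.5842 + 0.44254842×0.4158 = 0.377181
  M+4: 0.44254842×0.5842 + 0.19743483×0.4158 = 0.340630
  M+6: 0.19743483×0.5842 + 0.02936064×0.4158 = 0.127550
  M+8: 0.02936064×0.5842 = 0.017152
Scale to base peak (0.377181) = 100: 36.5 : 100.0 : 90.3 : 33.8 : 4.5

36.5 : 100.0 : 90.3 : 33.8 : 4.5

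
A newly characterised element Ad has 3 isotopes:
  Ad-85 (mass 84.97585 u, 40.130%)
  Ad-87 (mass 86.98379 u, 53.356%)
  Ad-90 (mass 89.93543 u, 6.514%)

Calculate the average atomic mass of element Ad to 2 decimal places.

86.37 u

The abundance-weighted mean is 0.40130 × 84.97585 + 0.53356 × 86.98379 + 0.06514 × 89.93543
= 34.100809 + 46.411071 + 5.858394 = 86.370274 u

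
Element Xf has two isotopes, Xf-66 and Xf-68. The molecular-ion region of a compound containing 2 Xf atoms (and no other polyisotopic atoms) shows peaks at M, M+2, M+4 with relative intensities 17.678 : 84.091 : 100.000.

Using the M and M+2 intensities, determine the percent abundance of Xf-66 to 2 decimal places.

If p is the fraction of Xf that is Xf-66, then I(M+2)/I(M) = [C(2,1)·p^1·(1−p)] / p^2 = 2·(1−p)/p = 84.091/17.678 = 4.7568
(1−p)/p = 4.7568/2 = 2.3784  ⇒  p = 1/(1 + 2.3784) = 0.2960
Xf-66: 29.60%, Xf-68: 70.40%.

29.60%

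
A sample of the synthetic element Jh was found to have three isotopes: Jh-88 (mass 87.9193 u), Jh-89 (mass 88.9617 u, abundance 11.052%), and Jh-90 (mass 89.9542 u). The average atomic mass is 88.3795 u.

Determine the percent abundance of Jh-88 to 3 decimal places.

71.994%

The remaining 88.948% is split between Jh-88 (fraction x) and Jh-90 (fraction 0.88948 − x).
Substituting: 87.9193x + 89.9542(0.88948 − x) = 78.547452916
(87.9193 − 89.9542)x = -1.4650089  ⇒  x = 0.71994, y = 0.16954
Jh-88: 71.994%, Jh-90: 16.954%.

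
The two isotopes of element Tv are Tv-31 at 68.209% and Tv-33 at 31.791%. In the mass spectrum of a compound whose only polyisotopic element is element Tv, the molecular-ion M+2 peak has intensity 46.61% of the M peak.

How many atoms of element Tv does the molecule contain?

1

With n Tv atoms, P(M+2)/P(M) = C(n,1)·p^(n−1)q / p^n = n·q/p = n · 0.31791/0.68209.
n = 0.4661 × 0.68209/0.31791 = 1.00 ≈ 1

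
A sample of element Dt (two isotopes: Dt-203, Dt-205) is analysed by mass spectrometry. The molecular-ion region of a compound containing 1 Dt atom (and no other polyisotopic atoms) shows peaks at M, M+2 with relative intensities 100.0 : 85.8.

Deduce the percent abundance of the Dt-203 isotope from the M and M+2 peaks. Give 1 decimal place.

53.8%

Write p for the Dt-203 fraction. I(M+2)/I(M) = [C(1,1)·p^0·(1−p)] / p^1 = 1·(1−p)/p = 85.8/100.0 = 0.8580
(1−p)/p = 0.8580/1 = 0.8580  ⇒  p = 1/(1 + 0.8580) = 0.5382
Dt-203: 53.8%, Dt-205: 46.2%.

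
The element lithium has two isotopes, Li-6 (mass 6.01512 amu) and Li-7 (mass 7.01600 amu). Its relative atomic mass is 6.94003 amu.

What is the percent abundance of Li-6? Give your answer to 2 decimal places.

7.59%

Writing the weighted mean with unknown fraction x of Li-6:
6.01512·x + 7.01600·(1 − x) = 6.94003
(6.01512 − 7.01600)·x = 6.94003 − 7.01600
x = -0.07597 / -1.00088 = 0.07590 → 7.59% Li-6, 92.41% Li-7.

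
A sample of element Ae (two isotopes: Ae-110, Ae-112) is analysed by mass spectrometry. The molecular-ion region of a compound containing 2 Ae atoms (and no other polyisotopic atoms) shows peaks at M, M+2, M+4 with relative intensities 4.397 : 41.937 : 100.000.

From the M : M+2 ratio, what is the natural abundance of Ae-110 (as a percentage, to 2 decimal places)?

17.33%

If p is the fraction of Ae that is Ae-110, then I(M+2)/I(M) = [C(2,1)·p^1·(1−p)] / p^2 = 2·(1−p)/p = 41.937/4.397 = 9.5376
(1−p)/p = 9.5376/2 = 4.7688  ⇒  p = 1/(1 + 4.7688) = 0.1733
Ae-110: 17.33%, Ae-112: 82.67%.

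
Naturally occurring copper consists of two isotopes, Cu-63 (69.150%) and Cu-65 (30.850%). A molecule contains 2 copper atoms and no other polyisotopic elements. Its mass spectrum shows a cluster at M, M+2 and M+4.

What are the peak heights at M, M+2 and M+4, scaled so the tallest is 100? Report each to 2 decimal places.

The 2 Cu atoms are independent, so intensities follow the terms of (0.69150 + 0.30850)^2.
P(M) = 0.69150^2 = 0.478172
P(M+2) = 2 × 0.69150^1 × 0.30850^1 = 0.426656
P(M+4) = 0.30850^2 = 0.095172
The M peak is largest (0.478172); scaling to 100 gives 100.00 : 89.23 : 19.90.

100.00 : 89.23 : 19.90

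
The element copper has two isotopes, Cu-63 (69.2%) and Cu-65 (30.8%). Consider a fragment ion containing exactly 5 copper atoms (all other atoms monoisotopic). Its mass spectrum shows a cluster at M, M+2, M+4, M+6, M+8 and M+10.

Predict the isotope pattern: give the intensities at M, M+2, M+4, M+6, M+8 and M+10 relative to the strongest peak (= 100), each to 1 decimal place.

44.9 : 100.0 : 89.0 : 39.6 : 8.8 : 0.8

Expanding (0.692 + 0.308)^5:
P(M) = 0.692^5 = 0.158683
P(M+2) = 5 × 0.692^4 × 0.308^1 = 0.353139
P(M+4) = 10 × 0.692^3 × 0.308^2 = 0.314355
P(M+6) = 10 × 0.692^2 × 0.308^3 = 0.139915
P(M+8) = 5 × 0.692^1 × 0.308^4 = 0.031137
P(M+10) = 0.308^5 = 0.002772
The M+2 peak is largest (0.353139); scaling to 100 gives 44.9 : 100.0 : 89.0 : 39.6 : 8.8 : 0.8.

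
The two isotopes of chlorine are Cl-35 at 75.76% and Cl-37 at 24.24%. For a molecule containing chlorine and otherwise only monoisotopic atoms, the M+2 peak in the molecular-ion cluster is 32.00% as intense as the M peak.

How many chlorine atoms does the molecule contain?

1

The M+2/M ratio from n Cl atoms is n · q/p = n · 0.2424/0.7576.
n = 0.3200 × 0.7576/0.2424 = 1.00 ≈ 1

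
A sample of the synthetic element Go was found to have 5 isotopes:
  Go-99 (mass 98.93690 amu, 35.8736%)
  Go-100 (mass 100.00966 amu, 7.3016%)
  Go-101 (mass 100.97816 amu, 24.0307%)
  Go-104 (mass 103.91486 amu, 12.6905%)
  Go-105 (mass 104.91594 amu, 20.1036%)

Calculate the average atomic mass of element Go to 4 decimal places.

Average mass = Σ (abundance × isotope mass) = 0.358736 × 98.93690 + 0.073016 × 100.00966 + 0.240307 × 100.97816 + 0.126905 × 103.91486 + 0.201036 × 104.91594
= 35.492228 + 7.302305 + 24.265759 + 13.187315 + 21.091881 = 101.339488 amu

101.3395 amu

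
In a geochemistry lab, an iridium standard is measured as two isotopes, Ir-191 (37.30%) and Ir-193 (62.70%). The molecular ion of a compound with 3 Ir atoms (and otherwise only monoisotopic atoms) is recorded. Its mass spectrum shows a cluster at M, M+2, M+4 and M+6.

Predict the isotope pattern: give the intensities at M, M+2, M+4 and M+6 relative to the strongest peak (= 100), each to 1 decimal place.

11.8 : 59.5 : 100.0 : 56.0

Expanding (0.3730 + 0.6270)^3:
P(M) = 0.3730^3 = 0.051895
P(M+2) = 3 × 0.3730^2 × 0.6270^1 = 0.261702
P(M+4) = 3 × 0.3730^1 × 0.6270^2 = 0.439911
P(M+6) = 0.6270^3 = 0.246492
The M+4 peak is largest (0.439911); scaling to 100 gives 11.8 : 59.5 : 100.0 : 56.0.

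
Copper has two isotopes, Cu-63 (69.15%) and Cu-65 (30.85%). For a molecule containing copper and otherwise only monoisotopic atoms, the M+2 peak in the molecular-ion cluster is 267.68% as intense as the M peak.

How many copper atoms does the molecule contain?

6

The M+2/M ratio from n Cu atoms is n · q/p = n · 0.3085/0.6915.
n = 2.6768 × 0.6915/0.3085 = 6.00 ≈ 6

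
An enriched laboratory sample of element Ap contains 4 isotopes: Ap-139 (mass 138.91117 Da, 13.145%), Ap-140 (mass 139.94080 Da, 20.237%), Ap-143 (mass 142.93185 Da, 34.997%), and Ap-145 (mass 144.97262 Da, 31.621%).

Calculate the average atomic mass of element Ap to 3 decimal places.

The abundance-weighted mean is 0.13145 × 138.91117 + 0.20237 × 139.94080 + 0.34997 × 142.93185 + 0.31621 × 144.97262
= 18.259873 + 28.319820 + 50.021860 + 45.841792 = 142.443345 Da

142.443 Da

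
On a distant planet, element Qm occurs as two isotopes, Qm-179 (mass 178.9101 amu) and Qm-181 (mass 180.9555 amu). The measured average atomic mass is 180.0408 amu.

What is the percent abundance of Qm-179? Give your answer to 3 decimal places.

44.720%

With x = fraction of Qm-179 (so Qm-181 is 1 − x):
178.9101·x + 180.9555·(1 − x) = 180.0408
(178.9101 − 180.9555)·x = 180.0408 − 180.9555
x = -0.9147 / -2.0454 = 0.44720 → 44.720% Qm-179, 55.280% Qm-181.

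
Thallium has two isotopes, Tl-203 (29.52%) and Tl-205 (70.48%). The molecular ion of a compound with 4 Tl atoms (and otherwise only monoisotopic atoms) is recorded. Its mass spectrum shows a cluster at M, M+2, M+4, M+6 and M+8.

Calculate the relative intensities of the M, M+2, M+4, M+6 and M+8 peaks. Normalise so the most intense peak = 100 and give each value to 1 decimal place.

Each Tl atom is independently Tl-203 (p = 0.2952) or Tl-205 (q = 0.7048); the cluster is the binomial expansion (p + q)^4.
P(M) = 0.2952^4 = 0.007594
P(M+2) = 4 × 0.2952^3 × 0.7048^1 = 0.072523
P(M+4) = 6 × 0.2952^2 × 0.7048^2 = 0.259726
P(M+6) = 4 × 0.2952^1 × 0.7048^3 = 0.413403
P(M+8) = 0.7048^4 = 0.246754
The M+6 peak is largest (0.413403); scaling to 100 gives 1.8 : 17.5 : 62.8 : 100.0 : 59.7.

1.8 : 17.5 : 62.8 : 100.0 : 59.7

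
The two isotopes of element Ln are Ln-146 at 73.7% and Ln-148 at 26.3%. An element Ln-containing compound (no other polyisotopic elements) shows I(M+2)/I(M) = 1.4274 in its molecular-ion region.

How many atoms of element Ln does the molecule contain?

The M+2/M ratio from n Ln atoms is n · q/p = n · 0.263/0.737.
n = 1.4274 × 0.737/0.263 = 4.00 ≈ 4

4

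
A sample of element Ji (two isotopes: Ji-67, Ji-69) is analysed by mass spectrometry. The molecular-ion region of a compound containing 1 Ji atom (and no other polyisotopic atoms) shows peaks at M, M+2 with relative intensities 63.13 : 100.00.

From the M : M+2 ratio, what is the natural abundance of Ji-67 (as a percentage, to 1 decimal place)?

38.7%

If p is the fraction of Ji that is Ji-67, then I(M+2)/I(M) = [C(1,1)·p^0·(1−p)] / p^1 = 1·(1−p)/p = 100.00/63.13 = 1.5840
(1−p)/p = 1.5840/1 = 1.5840  ⇒  p = 1/(1 + 1.5840) = 0.3870
Ji-67: 38.7%, Ji-69: 61.3%.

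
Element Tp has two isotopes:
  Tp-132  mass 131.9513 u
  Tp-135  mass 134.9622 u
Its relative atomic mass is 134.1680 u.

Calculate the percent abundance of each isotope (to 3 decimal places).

Let x be the fractional abundance of Tp-132; then Tp-135 has abundance 1 − x.
131.9513·x + 134.9622·(1 − x) = 134.1680
(131.9513 − 134.9622)·x = 134.1680 − 134.9622
x = -0.7942 / -3.0109 = 0.26377 → 26.377% Tp-132, 73.623% Tp-135.

Tp-132: 26.377%, Tp-135: 73.623%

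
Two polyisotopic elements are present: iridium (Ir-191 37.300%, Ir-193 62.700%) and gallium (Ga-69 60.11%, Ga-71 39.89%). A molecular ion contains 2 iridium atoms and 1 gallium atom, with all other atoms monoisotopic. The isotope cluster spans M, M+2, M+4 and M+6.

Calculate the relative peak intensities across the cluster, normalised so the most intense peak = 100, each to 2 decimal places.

Iridium pattern (n=2): 0.139129 : 0.467742 : 0.393129
Gallium pattern (n=1): 0.6011 : 0.3989
Convolve the two distributions (both contribute in 2-u steps):
  M: 0.139129×0.6011 = 0.083630
  M+2: 0.139129×0.3989 + 0.467742×0.6011 = 0.336658
  M+4: 0.467742×0.3989 + 0.393129×0.6011 = 0.422892
  M+6: 0.393129×0.3989 = 0.156819
Scale to base peak (0.422892) = 100: 19.78 : 79.61 : 100.00 : 37.08

19.78 : 79.61 : 100.00 : 37.08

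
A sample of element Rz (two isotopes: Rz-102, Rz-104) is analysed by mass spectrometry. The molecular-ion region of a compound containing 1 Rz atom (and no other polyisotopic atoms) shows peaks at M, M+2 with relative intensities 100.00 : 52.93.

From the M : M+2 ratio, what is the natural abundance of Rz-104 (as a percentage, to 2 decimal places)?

34.61%

Write p for the Rz-102 fraction. I(M+2)/I(M) = [C(1,1)·p^0·(1−p)] / p^1 = 1·(1−p)/p = 52.93/100.00 = 0.5293
(1−p)/p = 0.5293/1 = 0.5293  ⇒  p = 1/(1 + 0.5293) = 0.6539
Rz-102: 65.39%, Rz-104: 34.61%.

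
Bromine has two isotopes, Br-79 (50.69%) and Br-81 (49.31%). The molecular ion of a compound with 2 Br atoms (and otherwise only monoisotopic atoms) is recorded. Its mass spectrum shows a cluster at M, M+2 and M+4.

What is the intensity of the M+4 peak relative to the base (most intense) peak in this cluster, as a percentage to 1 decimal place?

48.6%

(0.5069 + 0.4931)^2 gives M 0.2569, M+2 0.4999, M+4 0.2431; the largest is M+2.
P(M+2) = C(2,1) × 0.5069^1 × 0.4931^1 = 2 × 0.5069 × 0.4931 = 0.499905 (base)
P(M+4) = C(2,2) × 0.5069^0 × 0.4931^2 = 1 × 1.0000 × 0.24314761 = 0.243148
Relative intensity = 0.243148 / 0.499905 × 100 = 48.6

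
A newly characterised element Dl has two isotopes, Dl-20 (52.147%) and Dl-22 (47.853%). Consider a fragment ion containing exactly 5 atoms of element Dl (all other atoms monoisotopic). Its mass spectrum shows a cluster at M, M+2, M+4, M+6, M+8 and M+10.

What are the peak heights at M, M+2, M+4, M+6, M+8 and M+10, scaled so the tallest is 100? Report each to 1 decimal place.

11.9 : 54.5 : 100.0 : 91.8 : 42.1 : 7.7

Each Dl atom is independently Dl-20 (p = 0.52147) or Dl-22 (q = 0.47853); the cluster is the binomial expansion (p + q)^5.
P(M) = 0.52147^5 = 0.038561
P(M+2) = 5 × 0.52147^4 × 0.47853^1 = 0.176928
P(M+4) = 10 × 0.52147^3 × 0.47853^2 = 0.324718
P(M+6) = 10 × 0.52147^2 × 0.47853^3 = 0.297979
P(M+8) = 5 × 0.52147^1 × 0.47853^4 = 0.136721
P(M+10) = 0.47853^5 = 0.025093
The M+4 peak is largest (0.324718); scaling to 100 gives 11.9 : 54.5 : 100.0 : 91.8 : 42.1 : 7.7.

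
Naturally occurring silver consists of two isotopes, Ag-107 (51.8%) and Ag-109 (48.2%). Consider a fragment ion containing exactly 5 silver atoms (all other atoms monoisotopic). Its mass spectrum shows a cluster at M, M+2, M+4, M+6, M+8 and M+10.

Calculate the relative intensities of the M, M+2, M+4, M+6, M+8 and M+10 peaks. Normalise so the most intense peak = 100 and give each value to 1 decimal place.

Each Ag atom is independently Ag-107 (p = 0.518) or Ag-109 (q = 0.482); the cluster is the binomial expansion (p + q)^5.
P(M) = 0.518^5 = 0.037295
P(M+2) = 5 × 0.518^4 × 0.482^1 = 0.173515
P(M+4) = 10 × 0.518^3 × 0.482^2 = 0.322911
P(M+6) = 10 × 0.518^2 × 0.482^3 = 0.300470
P(M+8) = 5 × 0.518^1 × 0.482^4 = 0.139794
P(M+10) = 0.482^5 = 0.026016
The M+4 peak is largest (0.322911); scaling to 100 gives 11.5 : 53.7 : 100.0 : 93.1 : 43.3 : 8.1.

11.5 : 53.7 : 100.0 : 93.1 : 43.3 : 8.1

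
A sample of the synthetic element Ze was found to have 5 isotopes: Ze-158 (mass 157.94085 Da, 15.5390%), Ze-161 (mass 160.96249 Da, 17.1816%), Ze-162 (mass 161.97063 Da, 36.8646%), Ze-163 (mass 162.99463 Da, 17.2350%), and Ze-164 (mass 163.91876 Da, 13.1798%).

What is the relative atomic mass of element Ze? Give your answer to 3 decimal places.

Ar = Σ fᵢ·mᵢ = 0.155390 × 157.94085 + 0.171816 × 160.96249 + 0.368646 × 161.97063 + 0.172350 × 162.99463 + 0.131798 × 163.91876
= 24.542429 + 27.655931 + 59.709825 + 28.092124 + 21.604165 = 161.604474 Da

161.604 Da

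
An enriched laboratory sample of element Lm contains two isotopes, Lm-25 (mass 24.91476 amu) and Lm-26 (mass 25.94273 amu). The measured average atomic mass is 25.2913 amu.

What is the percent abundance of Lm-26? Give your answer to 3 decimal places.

With x = fraction of Lm-25 (so Lm-26 is 1 − x):
24.91476·x + 25.94273·(1 − x) = 25.2913
(24.91476 − 25.94273)·x = 25.2913 − 25.94273
x = -0.65143 / -1.02797 = 0.63371 → 63.371% Lm-25, 36.629% Lm-26.

36.629%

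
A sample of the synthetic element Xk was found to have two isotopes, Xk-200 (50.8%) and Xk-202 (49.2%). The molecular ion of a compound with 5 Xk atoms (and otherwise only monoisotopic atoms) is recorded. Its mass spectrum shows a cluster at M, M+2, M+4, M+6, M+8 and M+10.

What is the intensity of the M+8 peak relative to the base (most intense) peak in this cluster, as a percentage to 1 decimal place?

46.9%

(0.508 + 0.492)^5 gives M 0.0338, M+2 0.1638, M+4 0.3173, M+6 0.3073, M+8 0.1488, M+10 0.0288; the largest is M+4.
P(M+4) = C(5,2) × 0.508^3 × 0.492^2 = 10 × 0.13109651 × 0.242064 = 0.317337 (base)
P(M+8) = C(5,4) × 0.508^1 × 0.492^4 = 5 × 0.5080 × 0.05859498 = 0.148831
Relative intensity = 0.148831 / 0.317337 × 100 = 46.9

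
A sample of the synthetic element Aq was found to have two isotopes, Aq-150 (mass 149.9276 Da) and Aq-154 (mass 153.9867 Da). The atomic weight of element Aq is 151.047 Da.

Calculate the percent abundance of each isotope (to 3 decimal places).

Aq-150: 72.422%, Aq-154: 27.578%

With x = fraction of Aq-150 (so Aq-154 is 1 − x):
149.9276·x + 153.9867·(1 − x) = 151.047
(149.9276 − 153.9867)·x = 151.047 − 153.9867
x = -2.9397 / -4.0591 = 0.72422 → 72.422% Aq-150, 27.578% Aq-154.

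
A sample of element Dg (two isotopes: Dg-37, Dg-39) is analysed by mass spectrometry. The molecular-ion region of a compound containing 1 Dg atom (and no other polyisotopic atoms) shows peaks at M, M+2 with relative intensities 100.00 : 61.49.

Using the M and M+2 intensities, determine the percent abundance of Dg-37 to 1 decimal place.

61.9%

Let p = fractional abundance of Dg-37. I(M+2)/I(M) = [C(1,1)·p^0·(1−p)] / p^1 = 1·(1−p)/p = 61.49/100.00 = 0.6149
(1−p)/p = 0.6149/1 = 0.6149  ⇒  p = 1/(1 + 0.6149) = 0.6192
Dg-37: 61.9%, Dg-39: 38.1%.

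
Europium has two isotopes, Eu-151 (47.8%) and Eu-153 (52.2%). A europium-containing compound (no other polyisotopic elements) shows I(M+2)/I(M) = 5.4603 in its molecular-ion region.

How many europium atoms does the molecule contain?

5

With n Eu atoms, P(M+2)/P(M) = C(n,1)·p^(n−1)q / p^n = n·q/p = n · 0.522/0.478.
n = 5.4603 × 0.478/0.522 = 5.00 ≈ 5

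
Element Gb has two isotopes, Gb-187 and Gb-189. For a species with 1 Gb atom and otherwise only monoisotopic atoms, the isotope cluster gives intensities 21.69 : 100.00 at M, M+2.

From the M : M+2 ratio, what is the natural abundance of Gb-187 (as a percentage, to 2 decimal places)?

Let p = fractional abundance of Gb-187. I(M+2)/I(M) = [C(1,1)·p^0·(1−p)] / p^1 = 1·(1−p)/p = 100.00/21.69 = 4.6104
(1−p)/p = 4.6104/1 = 4.6104  ⇒  p = 1/(1 + 4.6104) = 0.1782
Gb-187: 17.82%, Gb-189: 82.18%.

17.82%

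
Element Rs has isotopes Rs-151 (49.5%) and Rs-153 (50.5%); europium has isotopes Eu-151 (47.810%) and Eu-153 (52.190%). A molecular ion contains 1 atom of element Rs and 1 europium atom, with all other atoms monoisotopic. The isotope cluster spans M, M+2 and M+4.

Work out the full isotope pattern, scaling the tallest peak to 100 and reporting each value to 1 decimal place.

Element Rs pattern (n=1): 0.4950 : 0.5050
Europium pattern (n=1): 0.4781 : 0.5219
Convolve the two distributions (both contribute in 2-u steps):
  M: 0.4950×0.4781 = 0.236660
  M+2: 0.4950×0.5219 + 0.5050×0.4781 = 0.499781
  M+4: 0.5050×0.5219 = 0.263560
Scale to base peak (0.499781) = 100: 47.4 : 100.0 : 52.7

47.4 : 100.0 : 52.7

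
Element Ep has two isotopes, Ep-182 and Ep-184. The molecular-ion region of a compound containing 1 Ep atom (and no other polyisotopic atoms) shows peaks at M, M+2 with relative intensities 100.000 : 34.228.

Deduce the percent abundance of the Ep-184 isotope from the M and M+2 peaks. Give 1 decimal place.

25.5%

If p is the fraction of Ep that is Ep-182, then I(M+2)/I(M) = [C(1,1)·p^0·(1−p)] / p^1 = 1·(1−p)/p = 34.228/100.000 = 0.3423
(1−p)/p = 0.3423/1 = 0.3423  ⇒  p = 1/(1 + 0.3423) = 0.7450
Ep-182: 74.5%, Ep-184: 25.5%.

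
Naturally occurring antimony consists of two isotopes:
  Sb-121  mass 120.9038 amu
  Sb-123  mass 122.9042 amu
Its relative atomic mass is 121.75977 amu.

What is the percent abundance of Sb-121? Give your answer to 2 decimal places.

57.21%

Writing the weighted mean with unknown fraction x of Sb-121:
120.9038·x + 122.9042·(1 − x) = 121.75977
(120.9038 − 122.9042)·x = 121.75977 − 122.9042
x = -1.14443 / -2.0004 = 0.57210 → 57.21% Sb-121, 42.79% Sb-123.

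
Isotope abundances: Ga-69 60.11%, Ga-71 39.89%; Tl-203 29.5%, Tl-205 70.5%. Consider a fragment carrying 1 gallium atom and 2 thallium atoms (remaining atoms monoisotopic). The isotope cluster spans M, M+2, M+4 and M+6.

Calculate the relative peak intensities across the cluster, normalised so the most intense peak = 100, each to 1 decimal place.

Gallium pattern (n=1): 0.6011 : 0.3989
Thallium pattern (n=2): 0.087025 : 0.41595 : 0.497025
Convolve the two distributions (both contribute in 2-u steps):
  M: 0.6011×0.087025 = 0.052311
  M+2: 0.6011×0.41595 + 0.3989×0.087025 = 0.284742
  M+4: 0.6011×0.497025 + 0.3989×0.41595 = 0.464684
  M+6: 0.3989×0.497025 = 0.198263
Scale to base peak (0.464684) = 100: 11.3 : 61.3 : 100.0 : 42.7

11.3 : 61.3 : 100.0 : 42.7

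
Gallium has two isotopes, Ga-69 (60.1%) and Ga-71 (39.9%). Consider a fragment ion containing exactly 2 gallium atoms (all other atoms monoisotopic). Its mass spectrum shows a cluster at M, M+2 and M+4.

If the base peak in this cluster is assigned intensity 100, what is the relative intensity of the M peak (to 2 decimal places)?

(0.601 + 0.399)^2 gives M 0.3612, M+2 0.4796, M+4 0.1592; the largest is M+2.
P(M+2) = C(2,1) × 0.601^1 × 0.399^1 = 2 × 0.6010 × 0.3990 = 0.479598 (base)
P(M) = C(2,0) × 0.601^2 × 0.399^0 = 1 × 0.361201 × 1.0000 = 0.361201
Relative intensity = 0.361201 / 0.479598 × 100 = 75.31

75.31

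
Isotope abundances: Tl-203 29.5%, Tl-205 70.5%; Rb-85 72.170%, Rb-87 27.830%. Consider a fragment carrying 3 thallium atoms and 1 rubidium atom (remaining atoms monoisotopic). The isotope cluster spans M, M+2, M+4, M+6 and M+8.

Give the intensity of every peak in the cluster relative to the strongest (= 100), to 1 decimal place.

4.9 : 37.3 : 98.2 : 100.0 : 26.0

Thallium pattern (n=3): 0.02567237 : 0.18405787 : 0.43986713 : 0.35040263
Rubidium pattern (n=1): 0.7217 : 0.2783
Convolve the two distributions (both contribute in 2-u steps):
  M: 0.02567237×0.7217 = 0.018528
  M+2: 0.02567237×0.2783 + 0.18405787×0.7217 = 0.139979
  M+4: 0.18405787×0.2783 + 0.43986713×0.7217 = 0.368675
  M+6: 0.43986713×0.2783 + 0.35040263×0.7217 = 0.375301
  M+8: 0.35040263×0.2783 = 0.097517
Scale to base peak (0.375301) = 100: 4.9 : 37.3 : 98.2 : 100.0 : 26.0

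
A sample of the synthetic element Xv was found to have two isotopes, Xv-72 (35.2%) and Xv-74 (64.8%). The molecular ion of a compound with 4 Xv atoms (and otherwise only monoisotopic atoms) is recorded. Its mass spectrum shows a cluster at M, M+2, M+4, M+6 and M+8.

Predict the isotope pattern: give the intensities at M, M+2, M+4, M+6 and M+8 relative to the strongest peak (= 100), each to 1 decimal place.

4.0 : 29.5 : 81.5 : 100.0 : 46.0

The 4 Xv atoms are independent, so intensities follow the terms of (0.352 + 0.648)^4.
P(M) = 0.352^4 = 0.015352
P(M+2) = 4 × 0.352^3 × 0.648^1 = 0.113048
P(M+4) = 6 × 0.352^2 × 0.648^2 = 0.312167
P(M+6) = 4 × 0.352^1 × 0.648^3 = 0.383114
P(M+8) = 0.648^4 = 0.176319
The M+6 peak is largest (0.383114); scaling to 100 gives 4.0 : 29.5 : 81.5 : 100.0 : 46.0.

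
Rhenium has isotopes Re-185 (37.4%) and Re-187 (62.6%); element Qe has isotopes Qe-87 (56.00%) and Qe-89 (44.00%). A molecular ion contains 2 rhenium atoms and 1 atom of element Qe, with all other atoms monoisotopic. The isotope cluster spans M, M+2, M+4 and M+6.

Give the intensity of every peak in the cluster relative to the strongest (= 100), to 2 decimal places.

18.41 : 76.09 : 100.00 : 40.52

Rhenium pattern (n=2): 0.139876 : 0.468248 : 0.391876
Element Qe pattern (n=1): 0.5600 : 0.4400
Convolve the two distributions (both contribute in 2-u steps):
  M: 0.139876×0.5600 = 0.078331
  M+2: 0.139876×0.4400 + 0.468248×0.5600 = 0.323764
  M+4: 0.468248×0.4400 + 0.391876×0.5600 = 0.425480
  M+6: 0.391876×0.4400 = 0.172425
Scale to base peak (0.425480) = 100: 18.41 : 76.09 : 100.00 : 40.52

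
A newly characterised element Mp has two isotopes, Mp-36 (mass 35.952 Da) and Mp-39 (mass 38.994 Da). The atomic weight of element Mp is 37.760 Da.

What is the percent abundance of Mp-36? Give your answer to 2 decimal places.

With x = fraction of Mp-36 (so Mp-39 is 1 − x):
35.952·x + 38.994·(1 − x) = 37.760
(35.952 − 38.994)·x = 37.760 − 38.994
x = -1.234 / -3.042 = 0.40565 → 40.57% Mp-36, 59.43% Mp-39.

40.57%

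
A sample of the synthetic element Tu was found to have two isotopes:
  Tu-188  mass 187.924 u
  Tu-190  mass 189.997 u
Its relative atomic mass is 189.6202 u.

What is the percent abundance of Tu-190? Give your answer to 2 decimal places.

Let x be the fractional abundance of Tu-188; then Tu-190 has abundance 1 − x.
187.924·x + 189.997·(1 − x) = 189.6202
(187.924 − 189.997)·x = 189.6202 − 189.997
x = -0.3768 / -2.073 = 0.18177 → 18.18% Tu-188, 81.82% Tu-190.

81.82%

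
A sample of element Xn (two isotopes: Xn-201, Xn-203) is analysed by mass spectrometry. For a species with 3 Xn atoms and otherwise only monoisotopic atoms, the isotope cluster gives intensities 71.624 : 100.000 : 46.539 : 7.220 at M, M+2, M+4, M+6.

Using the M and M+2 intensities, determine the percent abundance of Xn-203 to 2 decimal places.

31.76%

If p is the fraction of Xn that is Xn-201, then I(M+2)/I(M) = [C(3,1)·p^2·(1−p)] / p^3 = 3·(1−p)/p = 100.000/71.624 = 1.3962
(1−p)/p = 1.3962/3 = 0.4654  ⇒  p = 1/(1 + 0.4654) = 0.6824
Xn-201: 68.24%, Xn-203: 31.76%.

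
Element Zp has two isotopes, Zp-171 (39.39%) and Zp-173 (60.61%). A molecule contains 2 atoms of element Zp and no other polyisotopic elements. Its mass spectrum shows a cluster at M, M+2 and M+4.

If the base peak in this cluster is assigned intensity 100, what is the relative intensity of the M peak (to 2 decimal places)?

32.49

(0.3939 + 0.6061)^2 gives M 0.1552, M+2 0.4775, M+4 0.3674; the largest is M+2.
P(M+2) = C(2,1) × 0.3939^1 × 0.6061^1 = 2 × 0.3939 × 0.6061 = 0.477486 (base)
P(M) = C(2,0) × 0.3939^2 × 0.6061^0 = 1 × 0.15515721 × 1.0000 = 0.155157
Relative intensity = 0.155157 / 0.477486 × 100 = 32.49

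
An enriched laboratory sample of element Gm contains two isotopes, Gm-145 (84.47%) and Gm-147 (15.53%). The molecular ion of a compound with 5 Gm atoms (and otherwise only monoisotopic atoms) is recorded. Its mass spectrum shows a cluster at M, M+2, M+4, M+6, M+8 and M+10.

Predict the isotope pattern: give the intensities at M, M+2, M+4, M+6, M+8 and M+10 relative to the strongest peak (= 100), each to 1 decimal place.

Each Gm atom is independently Gm-145 (p = 0.8447) or Gm-147 (q = 0.1553); the cluster is the binomial expansion (p + q)^5.
P(M) = 0.8447^5 = 0.430044
P(M+2) = 5 × 0.8447^4 × 0.1553^1 = 0.395322
P(M+4) = 10 × 0.8447^3 × 0.1553^2 = 0.145362
P(M+6) = 10 × 0.8447^2 × 0.1553^3 = 0.026725
P(M+8) = 5 × 0.8447^1 × 0.1553^4 = 0.002457
P(M+10) = 0.1553^5 = 0.000090
The M peak is largest (0.430044); scaling to 100 gives 100.0 : 91.9 : 33.8 : 6.2 : 0.6 : 0.0.

100.0 : 91.9 : 33.8 : 6.2 : 0.6 : 0.0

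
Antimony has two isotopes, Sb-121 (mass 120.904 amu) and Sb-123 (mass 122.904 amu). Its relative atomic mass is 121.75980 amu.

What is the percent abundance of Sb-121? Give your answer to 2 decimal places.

Let x be the fractional abundance of Sb-121; then Sb-123 has abundance 1 − x.
120.904·x + 122.904·(1 − x) = 121.75980
(120.904 − 122.904)·x = 121.75980 − 122.904
x = -1.14420 / -2.000 = 0.57210 → 57.21% Sb-121, 42.79% Sb-123.

57.21%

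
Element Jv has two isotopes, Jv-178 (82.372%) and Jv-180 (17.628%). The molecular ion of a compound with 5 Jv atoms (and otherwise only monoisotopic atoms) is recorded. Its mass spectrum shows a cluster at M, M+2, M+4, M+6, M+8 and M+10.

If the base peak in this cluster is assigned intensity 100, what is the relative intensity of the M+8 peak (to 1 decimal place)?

Term probabilities: M 0.3792, M+2 0.4058, M+4 0.1737, M+6 0.0372, M+8 0.0040, M+10 0.0002. Base peak = M+2.
P(M+2) = C(5,1) × 0.82372^4 × 0.17628^1 = 5 × 0.46038211 × 0.17628 = 0.405781 (base)
P(M+8) = C(5,4) × 0.82372^1 × 0.17628^4 = 5 × 0.82372 × 0.00096563 = 0.003977
Relative intensity = 0.003977 / 0.405781 × 100 = 1.0

1.0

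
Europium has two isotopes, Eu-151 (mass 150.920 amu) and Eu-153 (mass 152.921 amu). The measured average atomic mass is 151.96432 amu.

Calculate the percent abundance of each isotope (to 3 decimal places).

Writing the weighted mean with unknown fraction x of Eu-151:
150.920·x + 152.921·(1 − x) = 151.96432
(150.920 − 152.921)·x = 151.96432 − 152.921
x = -0.95668 / -2.001 = 0.47810 → 47.810% Eu-151, 52.190% Eu-153.

Eu-151: 47.810%, Eu-153: 52.190%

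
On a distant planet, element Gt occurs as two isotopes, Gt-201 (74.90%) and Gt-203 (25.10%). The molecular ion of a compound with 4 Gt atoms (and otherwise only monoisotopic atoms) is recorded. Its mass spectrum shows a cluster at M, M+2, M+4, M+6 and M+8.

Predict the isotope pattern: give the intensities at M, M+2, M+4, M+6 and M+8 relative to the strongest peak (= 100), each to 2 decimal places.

74.60 : 100.00 : 50.27 : 11.23 : 0.94

Expanding (0.7490 + 0.2510)^4:
P(M) = 0.7490^4 = 0.314722
P(M+2) = 4 × 0.7490^3 × 0.2510^1 = 0.421871
P(M+4) = 6 × 0.7490^2 × 0.2510^2 = 0.212062
P(M+6) = 4 × 0.7490^1 × 0.2510^3 = 0.047376
P(M+8) = 0.2510^4 = 0.003969
The M+2 peak is largest (0.421871); scaling to 100 gives 74.60 : 100.00 : 50.27 : 11.23 : 0.94.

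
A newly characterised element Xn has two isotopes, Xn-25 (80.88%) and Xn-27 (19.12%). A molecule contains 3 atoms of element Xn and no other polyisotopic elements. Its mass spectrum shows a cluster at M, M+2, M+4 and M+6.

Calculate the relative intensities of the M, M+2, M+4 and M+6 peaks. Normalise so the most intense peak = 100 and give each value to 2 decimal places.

100.00 : 70.92 : 16.77 : 1.32

Expanding (0.8088 + 0.1912)^3:
P(M) = 0.8088^3 = 0.529083
P(M+2) = 3 × 0.8088^2 × 0.1912^1 = 0.375225
P(M+4) = 3 × 0.8088^1 × 0.1912^2 = 0.088703
P(M+6) = 0.1912^3 = 0.006990
The M peak is largest (0.529083); scaling to 100 gives 100.00 : 70.92 : 16.77 : 1.32.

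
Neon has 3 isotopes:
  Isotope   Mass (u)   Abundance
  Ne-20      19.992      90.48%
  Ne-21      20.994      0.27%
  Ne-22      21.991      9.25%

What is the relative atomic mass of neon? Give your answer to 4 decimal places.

20.1796 u

Weight each isotope mass by its fractional abundance: 0.9048 × 19.992 + 0.0027 × 20.994 + 0.0925 × 21.991
= 18.08876 + 0.05668 + 2.03417 = 20.17961 u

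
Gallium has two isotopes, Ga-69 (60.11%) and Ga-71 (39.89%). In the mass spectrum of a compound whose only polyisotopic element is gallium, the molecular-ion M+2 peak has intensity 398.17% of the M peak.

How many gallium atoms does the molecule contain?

For n independent Ga atoms, I(M+2)/I(M) = n · (abundance Ga-71) / (abundance Ga-69) = n · 0.3989/0.6011.
n = 3.9817 × 0.6011/0.3989 = 6.00 ≈ 6

6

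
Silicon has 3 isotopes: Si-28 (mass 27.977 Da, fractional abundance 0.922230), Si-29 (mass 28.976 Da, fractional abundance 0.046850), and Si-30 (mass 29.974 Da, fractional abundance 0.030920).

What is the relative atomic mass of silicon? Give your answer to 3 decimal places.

28.086 Da

Weight each isotope mass by its fractional abundance: 0.922230 × 27.977 + 0.046850 × 28.976 + 0.030920 × 29.974
= 25.8012 + 1.3575 + 0.9268 = 28.0855 Da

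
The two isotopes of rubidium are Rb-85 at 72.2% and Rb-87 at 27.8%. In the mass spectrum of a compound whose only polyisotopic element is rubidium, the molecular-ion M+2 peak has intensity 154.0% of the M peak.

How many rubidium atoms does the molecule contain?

With n Rb atoms, P(M+2)/P(M) = C(n,1)·p^(n−1)q / p^n = n·q/p = n · 0.278/0.722.
n = 1.540 × 0.722/0.278 = 4.00 ≈ 4

4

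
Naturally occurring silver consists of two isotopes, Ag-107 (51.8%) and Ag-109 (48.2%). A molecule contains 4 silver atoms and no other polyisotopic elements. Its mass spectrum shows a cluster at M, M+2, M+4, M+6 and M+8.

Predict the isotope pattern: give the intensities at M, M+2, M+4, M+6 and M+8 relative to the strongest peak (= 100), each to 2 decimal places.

19.25 : 71.65 : 100.00 : 62.03 : 14.43

Expanding (0.518 + 0.482)^4:
P(M) = 0.518^4 = 0.071998
P(M+2) = 4 × 0.518^3 × 0.482^1 = 0.267976
P(M+4) = 6 × 0.518^2 × 0.482^2 = 0.374029
P(M+6) = 4 × 0.518^1 × 0.482^3 = 0.232023
P(M+8) = 0.482^4 = 0.053974
The M+4 peak is largest (0.374029); scaling to 100 gives 19.25 : 71.65 : 100.00 : 62.03 : 14.43.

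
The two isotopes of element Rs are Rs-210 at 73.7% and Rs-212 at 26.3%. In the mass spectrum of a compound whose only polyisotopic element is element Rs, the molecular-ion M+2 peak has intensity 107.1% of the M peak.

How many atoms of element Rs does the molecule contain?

3

For n independent Rs atoms, I(M+2)/I(M) = n · (abundance Rs-212) / (abundance Rs-210) = n · 0.263/0.737.
n = 1.071 × 0.737/0.263 = 3.00 ≈ 3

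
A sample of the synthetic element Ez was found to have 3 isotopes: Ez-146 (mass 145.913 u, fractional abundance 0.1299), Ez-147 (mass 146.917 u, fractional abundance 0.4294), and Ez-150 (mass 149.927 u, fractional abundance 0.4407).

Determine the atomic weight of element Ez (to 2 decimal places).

148.11 u

Ar = Σ fᵢ·mᵢ = 0.1299 × 145.913 + 0.4294 × 146.917 + 0.4407 × 149.927
= 18.9541 + 63.0862 + 66.0728 = 148.1131 u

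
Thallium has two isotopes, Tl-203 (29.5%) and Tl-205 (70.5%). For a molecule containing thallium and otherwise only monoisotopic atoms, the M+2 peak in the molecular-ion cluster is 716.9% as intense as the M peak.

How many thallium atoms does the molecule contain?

3

The M+2/M ratio from n Tl atoms is n · q/p = n · 0.705/0.295.
n = 7.169 × 0.295/0.705 = 3.00 ≈ 3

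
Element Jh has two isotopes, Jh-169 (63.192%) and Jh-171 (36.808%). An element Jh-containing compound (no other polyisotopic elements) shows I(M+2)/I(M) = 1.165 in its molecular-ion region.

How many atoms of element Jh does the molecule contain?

The M+2/M ratio from n Jh atoms is n · q/p = n · 0.36808/0.63192.
n = 1.165 × 0.63192/0.36808 = 2.00 ≈ 2

2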